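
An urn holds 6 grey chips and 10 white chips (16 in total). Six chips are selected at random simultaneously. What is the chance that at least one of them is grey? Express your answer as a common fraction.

Use the complement: P(at least one grey) = 1 − P(no grey).
P(none) = C(10,6)/C(16,6) = 210/8008.
So P = 1 − 210/8008 = 557/572 ≈ 0.9738.

557/572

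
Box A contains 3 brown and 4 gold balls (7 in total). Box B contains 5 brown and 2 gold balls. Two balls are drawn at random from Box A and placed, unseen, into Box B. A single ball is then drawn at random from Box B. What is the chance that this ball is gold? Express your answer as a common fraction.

Condition on how many of the transferred balls are gold (from Box A: 4 gold of 7; then Box B has 9 total).
  0 gold: C(4,0)C(3,2)/C(7,2) = 1/7; then P = 2/9
  1 gold: C(4,1)C(3,1)/C(7,2) = 4/7; then P = 3/9
  2 gold: C(4,2)C(3,0)/C(7,2) = 2/7; then P = 4/9
P(gold from Box B) = 22/63 ≈ 0.3492.

22/63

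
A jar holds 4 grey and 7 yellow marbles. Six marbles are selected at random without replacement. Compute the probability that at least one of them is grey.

65/66

Use the complement: P(at least one grey) = 1 − P(no grey).
P(none) = C(7,6)/C(11,6) = 7/462.
So P = 1 − 7/462 = 65/66 ≈ 0.9848.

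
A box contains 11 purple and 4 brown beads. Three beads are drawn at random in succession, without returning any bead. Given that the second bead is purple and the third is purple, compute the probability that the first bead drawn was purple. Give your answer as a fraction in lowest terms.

P(first=purple and the second bead is purple and the third is purple) = (11/15)·(10/14)·(9/13) = 33/91.
P(E) = Σ over first color = 33/91 + 44/273 = 11/21.
By Bayes, P(first=purple | E) = 33/91 / 11/21 = 9/13 ≈ 0.6923.

9/13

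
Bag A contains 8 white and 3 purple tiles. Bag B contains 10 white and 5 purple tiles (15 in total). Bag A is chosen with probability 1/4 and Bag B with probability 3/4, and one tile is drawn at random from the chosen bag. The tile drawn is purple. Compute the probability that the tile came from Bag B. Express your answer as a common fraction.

P(purple | Bag A) = 3/11; P(purple | Bag B) = 1/3.
P(purple) = 1/4·3/11 + 3/4·1/3 = 7/22.
By Bayes' rule, P(Bag B | purple) = 1/4 / 7/22 = 11/14 ≈ 0.7857.

11/14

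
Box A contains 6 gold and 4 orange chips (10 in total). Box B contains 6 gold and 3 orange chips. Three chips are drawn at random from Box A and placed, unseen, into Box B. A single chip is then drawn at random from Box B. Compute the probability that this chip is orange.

7/20

Condition on how many of the transferred chips are orange (from Box A: 4 orange of 10; then Box B has 12 total).
  0 orange: C(4,0)C(6,3)/C(10,3) = 1/6; then P = 3/12
  1 orange: C(4,1)C(6,2)/C(10,3) = 1/2; then P = 4/12
  2 orange: C(4,2)C(6,1)/C(10,3) = 3/10; then P = 5/12
  3 orange: C(4,3)C(6,0)/C(10,3) = 1/30; then P = 6/12
P(orange from Box B) = 7/20 ≈ 0.3500.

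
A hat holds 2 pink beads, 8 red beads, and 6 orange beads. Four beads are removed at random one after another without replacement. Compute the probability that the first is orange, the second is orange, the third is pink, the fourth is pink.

1/728

Multiply the conditional probability of each draw in order, without replacement, so each draw removes one from its color and from the total.
P = (6/16) · (5/15) · (2/14) · (1/13) = 1/728 ≈ 0.0014.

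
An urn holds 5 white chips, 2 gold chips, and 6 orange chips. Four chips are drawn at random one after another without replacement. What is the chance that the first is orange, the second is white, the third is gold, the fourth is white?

2/143

Multiply the conditional probability of each draw in order, without replacement, so each draw removes one from its color and from the total.
P = (6/13) · (5/12) · (2/11) · (4/10) = 2/143 ≈ 0.0140.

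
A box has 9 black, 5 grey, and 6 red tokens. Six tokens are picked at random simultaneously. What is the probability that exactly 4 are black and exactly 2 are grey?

Unordered draws without replacement: count favorable combinations over C(20,6).
Favorable = C(9,4) · C(5,2) · C(6,0) = 1260; total = C(20,6) = 38760.
P = 1260/38760 = 21/646 ≈ 0.0325.

21/646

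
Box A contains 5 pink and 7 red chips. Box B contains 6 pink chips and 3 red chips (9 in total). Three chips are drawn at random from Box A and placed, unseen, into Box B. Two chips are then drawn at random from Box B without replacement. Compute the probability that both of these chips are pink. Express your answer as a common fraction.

Condition on how many of the transferred chips are pink (from Box A: 5 pink of 12; then Box B has 12 total).
  0 pink: C(5,0)C(7,3)/C(12,3) = 7/44; then P = C(6,2)/C(12,2) = 5/22
  1 pink: C(5,1)C(7,2)/C(12,3) = 21/44; then P = C(7,2)/C(12,2) = 7/22
  2 pink: C(5,2)C(7,1)/C(12,3) = 7/22; then P = C(8,2)/C(12,2) = 14/33
  3 pink: C(5,3)C(7,0)/C(12,3) = 1/22; then P = C(9,2)/C(12,2) = 6/11
P(both pink) = 505/1452 ≈ 0.3478.

505/1452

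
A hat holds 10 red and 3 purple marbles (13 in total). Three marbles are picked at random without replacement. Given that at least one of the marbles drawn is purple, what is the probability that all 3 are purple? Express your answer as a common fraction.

P(all 3 purple) = C(3,3)/C(13,3) = 1/286; P(at least one purple) = 1 − C(10,3)/C(13,3) = 83/143.
Since 'all 3 purple' ⊆ 'at least one purple', P(all 3 | at least one) = 1/286 / 83/143 = 1/166 ≈ 0.0060.

1/166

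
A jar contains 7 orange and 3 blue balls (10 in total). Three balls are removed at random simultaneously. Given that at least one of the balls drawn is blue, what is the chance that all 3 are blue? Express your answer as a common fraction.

1/85

P(all 3 blue) = C(3,3)/C(10,3) = 1/120; P(at least one blue) = 1 − C(7,3)/C(10,3) = 17/24.
Since 'all 3 blue' ⊆ 'at least one blue', P(all 3 | at least one) = 1/120 / 17/24 = 1/85 ≈ 0.0118.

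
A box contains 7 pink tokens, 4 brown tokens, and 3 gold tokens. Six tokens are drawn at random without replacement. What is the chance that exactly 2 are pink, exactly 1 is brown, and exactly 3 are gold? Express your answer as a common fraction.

4/143

Unordered draws without replacement: count favorable combinations over C(14,6).
Favorable = C(7,2) · C(4,1) · C(3,3) = 84; total = C(14,6) = 3003.
P = 84/3003 = 4/143 ≈ 0.0280.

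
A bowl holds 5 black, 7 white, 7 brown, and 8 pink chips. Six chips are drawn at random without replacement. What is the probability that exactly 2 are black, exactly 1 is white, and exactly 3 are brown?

Unordered draws without replacement: count favorable combinations over C(27,6).
Favorable = C(5,2) · C(7,1) · C(7,3) · C(8,0) = 2450; total = C(27,6) = 296010.
P = 2450/296010 = 245/29601 ≈ 0.0083.

245/29601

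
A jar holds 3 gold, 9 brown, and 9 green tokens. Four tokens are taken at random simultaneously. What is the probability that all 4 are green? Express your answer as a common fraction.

Unordered draws without replacement: count favorable combinations over C(21,4).
Favorable = C(3,0) · C(9,0) · C(9,4) = 126; total = C(21,4) = 5985.
P = 126/5985 = 2/95 ≈ 0.0211.

2/95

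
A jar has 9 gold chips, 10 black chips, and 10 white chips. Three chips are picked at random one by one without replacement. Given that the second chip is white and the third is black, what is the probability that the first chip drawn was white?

P(first=white and the second chip is white and the third is black) = (10/29)·(9/28)·(10/27) = 25/609.
P(E) = Σ over first color = 25/609 + 25/609 + 25/609 = 25/203.
By Bayes, P(first=white | E) = 25/609 / 25/203 = 1/3 ≈ 0.3333.

1/3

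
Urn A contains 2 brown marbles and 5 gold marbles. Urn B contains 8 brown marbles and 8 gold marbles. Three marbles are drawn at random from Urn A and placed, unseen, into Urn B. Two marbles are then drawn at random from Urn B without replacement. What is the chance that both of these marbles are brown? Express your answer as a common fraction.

35/171

Condition on how many of the transferred marbles are brown (from Urn A: 2 brown of 7; then Urn B has 19 total).
  0 brown: C(2,0)C(5,3)/C(7,3) = 2/7; then P = C(8,2)/C(19,2) = 28/171
  1 brown: C(2,1)C(5,2)/C(7,3) = 4/7; then P = C(9,2)/C(19,2) = 4/19
  2 brown: C(2,2)C(5,1)/C(7,3) = 1/7; then P = C(10,2)/C(19,2) = 5/19
P(both brown) = 35/171 ≈ 0.2047.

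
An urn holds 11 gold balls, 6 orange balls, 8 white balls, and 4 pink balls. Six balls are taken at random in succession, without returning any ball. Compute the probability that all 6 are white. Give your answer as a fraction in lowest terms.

Unordered draws without replacement: count favorable combinations over C(29,6).
Favorable = C(11,0) · C(6,0) · C(8,6) · C(4,0) = 28; total = C(29,6) = 475020.
P = 28/475020 = 1/16965 ≈ 0.0001.

1/16965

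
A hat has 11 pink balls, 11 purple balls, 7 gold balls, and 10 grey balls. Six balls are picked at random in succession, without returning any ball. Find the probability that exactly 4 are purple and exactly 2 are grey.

4950/1087541

Unordered draws without replacement: count favorable combinations over C(39,6).
Favorable = C(11,0) · C(11,4) · C(7,0) · C(10,2) = 14850; total = C(39,6) = 3262623.
P = 14850/3262623 = 4950/1087541 ≈ 0.0046.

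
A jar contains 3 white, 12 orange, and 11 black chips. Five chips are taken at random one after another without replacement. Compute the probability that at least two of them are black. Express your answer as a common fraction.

Sum the hypergeometric tail for j = 2,…,5 black chips.
Favorable = C(11,2)·C(15,3) + C(11,3)·C(15,2) + C(11,4)·C(15,1) + C(11,5)·C(15,0) = 47762; total = C(26,5) = 65780.
P = 47762/65780 = 167/230 ≈ 0.7261.

167/230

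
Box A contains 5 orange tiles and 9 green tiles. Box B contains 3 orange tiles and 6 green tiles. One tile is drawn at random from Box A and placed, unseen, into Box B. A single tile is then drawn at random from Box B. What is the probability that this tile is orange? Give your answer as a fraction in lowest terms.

47/140

Condition on how many of the transferred tiles are orange (from Box A: 5 orange of 14; then Box B has 10 total).
  0 orange: C(5,0)C(9,1)/C(14,1) = 9/14; then P = 3/10
  1 orange: C(5,1)C(9,0)/C(14,1) = 5/14; then P = 4/10
P(orange from Box B) = 47/140 ≈ 0.3357.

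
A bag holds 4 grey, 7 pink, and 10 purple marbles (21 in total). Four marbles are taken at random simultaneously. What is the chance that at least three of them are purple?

Sum the hypergeometric tail for j = 3,…,4 purple marbles.
Favorable = C(10,3)·C(11,1) + C(10,4)·C(11,0) = 1530; total = C(21,4) = 5985.
P = 1530/5985 = 34/133 ≈ 0.2556.

34/133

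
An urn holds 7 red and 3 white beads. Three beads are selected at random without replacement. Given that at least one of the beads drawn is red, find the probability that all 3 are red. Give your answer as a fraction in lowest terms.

5/17

P(all 3 red) = C(7,3)/C(10,3) = 7/24; P(at least one red) = 1 − C(3,3)/C(10,3) = 119/120.
Since 'all 3 red' ⊆ 'at least one red', P(all 3 | at least one) = 7/24 / 119/120 = 5/17 ≈ 0.2941.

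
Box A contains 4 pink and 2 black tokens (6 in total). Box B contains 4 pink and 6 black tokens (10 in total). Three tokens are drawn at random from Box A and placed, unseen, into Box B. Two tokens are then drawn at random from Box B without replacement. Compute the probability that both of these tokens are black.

53/195

Condition on how many of the transferred tokens are black (from Box A: 2 black of 6; then Box B has 13 total).
  0 black: C(2,0)C(4,3)/C(6,3) = 1/5; then P = C(6,2)/C(13,2) = 5/26
  1 black: C(2,1)C(4,2)/C(6,3) = 3/5; then P = C(7,2)/C(13,2) = 7/26
  2 black: C(2,2)C(4,1)/C(6,3) = 1/5; then P = C(8,2)/C(13,2) = 14/39
P(both black) = 53/195 ≈ 0.2718.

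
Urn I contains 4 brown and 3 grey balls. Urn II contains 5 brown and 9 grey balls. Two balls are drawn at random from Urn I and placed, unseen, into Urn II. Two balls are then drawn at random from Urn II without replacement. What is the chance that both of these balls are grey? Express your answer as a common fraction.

Condition on how many of the transferred balls are grey (from Urn I: 3 grey of 7; then Urn II has 16 total).
  0 grey: C(3,0)C(4,2)/C(7,2) = 2/7; then P = C(9,2)/C(16,2) = 3/10
  1 grey: C(3,1)C(4,1)/C(7,2) = 4/7; then P = C(10,2)/C(16,2) = 3/8
  2 grey: C(3,2)C(4,0)/C(7,2) = 1/7; then P = C(11,2)/C(16,2) = 11/24
P(both grey) = 307/840 ≈ 0.3655.

307/840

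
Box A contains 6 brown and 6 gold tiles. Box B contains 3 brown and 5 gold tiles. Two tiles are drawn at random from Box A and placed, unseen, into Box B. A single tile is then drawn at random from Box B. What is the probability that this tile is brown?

2/5

Condition on how many of the transferred tiles are brown (from Box A: 6 brown of 12; then Box B has 10 total).
  0 brown: C(6,0)C(6,2)/C(12,2) = 5/22; then P = 3/10
  1 brown: C(6,1)C(6,1)/C(12,2) = 6/11; then P = 4/10
  2 brown: C(6,2)C(6,0)/C(12,2) = 5/22; then P = 5/10
P(brown from Box B) = 2/5 ≈ 0.4000.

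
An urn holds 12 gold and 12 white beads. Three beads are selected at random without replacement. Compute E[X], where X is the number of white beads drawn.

3/2

By linearity of expectation, E[X] = Σ P(draw i is white); by symmetry each draw (even without replacement) has P(white) = 12/24.
E[X] = 3 · 12/24 = 3/2 ≈ 1.5000.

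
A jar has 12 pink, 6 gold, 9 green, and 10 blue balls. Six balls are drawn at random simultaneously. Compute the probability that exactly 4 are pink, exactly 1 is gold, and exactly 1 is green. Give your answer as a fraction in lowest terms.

Unordered draws without replacement: count favorable combinations over C(37,6).
Favorable = C(12,4) · C(6,1) · C(9,1) · C(10,0) = 26730; total = C(37,6) = 2324784.
P = 26730/2324784 = 405/35224 ≈ 0.0115.

405/35224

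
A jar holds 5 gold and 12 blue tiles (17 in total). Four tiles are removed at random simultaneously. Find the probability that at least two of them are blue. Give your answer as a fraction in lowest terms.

451/476

Sum the hypergeometric tail for j = 2,…,4 blue tiles.
Favorable = C(12,2)·C(5,2) + C(12,3)·C(5,1) + C(12,4)·C(5,0) = 2255; total = C(17,4) = 2380.
P = 2255/2380 = 451/476 ≈ 0.9475.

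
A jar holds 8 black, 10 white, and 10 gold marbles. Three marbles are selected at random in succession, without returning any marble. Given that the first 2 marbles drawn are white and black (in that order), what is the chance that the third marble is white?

After removing 1 black, 1 white, the jar has 9 white out of 26 remaining.
P(third is white | given) = 9/26 ≈ 0.3462.

9/26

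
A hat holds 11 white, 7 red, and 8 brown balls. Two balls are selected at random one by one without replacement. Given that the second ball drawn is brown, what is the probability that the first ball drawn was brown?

7/25

P(first=brown and the second ball drawn is brown) = (8/26)·(7/25) = 28/325.
P(the second ball drawn is brown) = Σ over first color = 44/325 + 28/325 + 28/325 = 4/13.
By Bayes, P(first=brown | the second ball drawn is brown) = 28/325 / 4/13 = 7/25 ≈ 0.2800.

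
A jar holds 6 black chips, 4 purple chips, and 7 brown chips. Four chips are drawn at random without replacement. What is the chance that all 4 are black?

3/476

Unordered draws without replacement: count favorable combinations over C(17,4).
Favorable = C(6,4) · C(4,0) · C(7,0) = 15; total = C(17,4) = 2380.
P = 15/2380 = 3/476 ≈ 0.0063.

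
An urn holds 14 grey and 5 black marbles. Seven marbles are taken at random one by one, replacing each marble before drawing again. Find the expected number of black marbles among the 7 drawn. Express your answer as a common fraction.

By linearity of expectation, E[X] = Σ P(draw i is black); each independent draw has P(black) = 5/19.
E[X] = 7 · 5/19 = 35/19 ≈ 1.8421.

35/19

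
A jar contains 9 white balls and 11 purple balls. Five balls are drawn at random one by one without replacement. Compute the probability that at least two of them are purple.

583/646

Sum the hypergeometric tail for j = 2,…,5 purple balls.
Favorable = C(11,2)·C(9,3) + C(11,3)·C(9,2) + C(11,4)·C(9,1) + C(11,5)·C(9,0) = 13992; total = C(20,5) = 15504.
P = 13992/15504 = 583/646 ≈ 0.9025.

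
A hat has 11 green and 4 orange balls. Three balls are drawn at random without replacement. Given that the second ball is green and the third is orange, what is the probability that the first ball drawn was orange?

P(first=orange and the second ball is green and the third is orange) = (4/15)·(11/14)·(3/13) = 22/455.
P(E) = Σ over first color = 44/273 + 22/455 = 22/105.
By Bayes, P(first=orange | E) = 22/455 / 22/105 = 3/13 ≈ 0.2308.

3/13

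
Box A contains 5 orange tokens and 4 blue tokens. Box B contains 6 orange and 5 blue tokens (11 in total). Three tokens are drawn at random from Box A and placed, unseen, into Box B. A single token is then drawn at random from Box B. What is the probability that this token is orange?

23/42

Condition on how many of the transferred tokens are orange (from Box A: 5 orange of 9; then Box B has 14 total).
  0 orange: C(5,0)C(4,3)/C(9,3) = 1/21; then P = 6/14
  1 orange: C(5,1)C(4,2)/C(9,3) = 5/14; then P = 7/14
  2 orange: C(5,2)C(4,1)/C(9,3) = 10/21; then P = 8/14
  3 orange: C(5,3)C(4,0)/C(9,3) = 5/42; then P = 9/14
P(orange from Box B) = 23/42 ≈ 0.5476.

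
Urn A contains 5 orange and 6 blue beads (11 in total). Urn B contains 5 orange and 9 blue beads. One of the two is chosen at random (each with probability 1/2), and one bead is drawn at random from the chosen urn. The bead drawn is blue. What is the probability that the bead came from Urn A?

P(blue | Urn A) = 6/11; P(blue | Urn B) = 9/14.
P(blue) = 1/2·6/11 + 1/2·9/14 = 183/308.
By Bayes' rule, P(Urn A | blue) = 3/11 / 183/308 = 28/61 ≈ 0.4590.

28/61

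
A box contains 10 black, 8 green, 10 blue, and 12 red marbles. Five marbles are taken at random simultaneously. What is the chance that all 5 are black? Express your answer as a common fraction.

Unordered draws without replacement: count favorable combinations over C(40,5).
Favorable = C(10,5) · C(8,0) · C(10,0) · C(12,0) = 252; total = C(40,5) = 658008.
P = 252/658008 = 7/18278 ≈ 0.0004.

7/18278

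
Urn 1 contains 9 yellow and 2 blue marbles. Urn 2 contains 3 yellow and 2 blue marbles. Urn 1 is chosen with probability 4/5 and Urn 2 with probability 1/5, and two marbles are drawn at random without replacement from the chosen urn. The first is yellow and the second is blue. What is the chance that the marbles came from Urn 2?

11/35

P(E | Urn 1) = 9/55; P(E | Urn 2) = 3/10.
P(E) = 4/5·9/55 + 1/5·3/10 = 21/110.
By Bayes' rule, P(Urn 2 | E) = 3/50 / 21/110 = 11/35 ≈ 0.3143.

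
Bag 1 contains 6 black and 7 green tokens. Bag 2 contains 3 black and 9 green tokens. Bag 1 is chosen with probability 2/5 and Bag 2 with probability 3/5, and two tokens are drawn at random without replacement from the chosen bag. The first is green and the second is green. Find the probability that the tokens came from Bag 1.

P(E | Bag 1) = 7/26; P(E | Bag 2) = 6/11.
P(E) = 2/5·7/26 + 3/5·6/11 = 311/715.
By Bayes' rule, P(Bag 1 | E) = 7/65 / 311/715 = 77/311 ≈ 0.2476.

77/311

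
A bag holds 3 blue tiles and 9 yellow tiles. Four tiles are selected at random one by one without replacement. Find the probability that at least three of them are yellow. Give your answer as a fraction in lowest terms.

42/55

Sum the hypergeometric tail for j = 3,…,4 yellow tiles.
Favorable = C(9,3)·C(3,1) + C(9,4)·C(3,0) = 378; total = C(12,4) = 495.
P = 378/495 = 42/55 ≈ 0.7636.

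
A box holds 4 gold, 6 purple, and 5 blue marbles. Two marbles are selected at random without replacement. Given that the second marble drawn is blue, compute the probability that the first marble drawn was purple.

3/7

P(first=purple and the second marble drawn is blue) = (6/15)·(5/14) = 1/7.
P(the second marble drawn is blue) = Σ over first color = 2/21 + 1/7 + 2/21 = 1/3.
By Bayes, P(first=purple | the second marble drawn is blue) = 1/7 / 1/3 = 3/7 ≈ 0.4286.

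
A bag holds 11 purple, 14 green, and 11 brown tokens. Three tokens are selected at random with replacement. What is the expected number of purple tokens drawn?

11/12

By linearity of expectation, E[X] = Σ P(draw i is purple); each independent draw has P(purple) = 11/36.
E[X] = 3 · 11/36 = 11/12 ≈ 0.9167.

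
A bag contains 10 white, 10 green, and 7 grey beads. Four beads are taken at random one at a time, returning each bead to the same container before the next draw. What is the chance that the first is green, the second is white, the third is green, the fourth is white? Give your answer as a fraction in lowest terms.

Multiply the conditional probability of each draw in order, with replacement (the composition resets each draw).
P = (10/27) · (10/27) · (10/27) · (10/27) = 10000/531441 ≈ 0.0188.

10000/531441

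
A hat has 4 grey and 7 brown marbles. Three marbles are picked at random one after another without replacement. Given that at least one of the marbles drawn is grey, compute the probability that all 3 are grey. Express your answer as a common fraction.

2/65

P(all 3 grey) = C(4,3)/C(11,3) = 4/165; P(at least one grey) = 1 − C(7,3)/C(11,3) = 26/33.
Since 'all 3 grey' ⊆ 'at least one grey', P(all 3 | at least one) = 4/165 / 26/33 = 2/65 ≈ 0.0308.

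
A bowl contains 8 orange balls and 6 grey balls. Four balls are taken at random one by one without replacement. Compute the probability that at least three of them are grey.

25/143

Sum the hypergeometric tail for j = 3,…,4 grey balls.
Favorable = C(6,3)·C(8,1) + C(6,4)·C(8,0) = 175; total = C(14,4) = 1001.
P = 175/1001 = 25/143 ≈ 0.1748.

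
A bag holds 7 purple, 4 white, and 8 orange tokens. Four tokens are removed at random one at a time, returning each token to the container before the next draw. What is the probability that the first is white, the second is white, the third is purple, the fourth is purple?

784/130321

Multiply the conditional probability of each draw in order, with replacement (the composition resets each draw).
P = (4/19) · (4/19) · (7/19) · (7/19) = 784/130321 ≈ 0.0060.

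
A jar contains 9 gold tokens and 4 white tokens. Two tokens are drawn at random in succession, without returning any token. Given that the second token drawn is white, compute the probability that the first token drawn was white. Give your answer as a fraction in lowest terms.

1/4

P(first=white and the second token drawn is white) = (4/13)·(3/12) = 1/13.
P(the second token drawn is white) = Σ over first color = 3/13 + 1/13 = 4/13.
By Bayes, P(first=white | the second token drawn is white) = 1/13 / 4/13 = 1/4 ≈ 0.2500.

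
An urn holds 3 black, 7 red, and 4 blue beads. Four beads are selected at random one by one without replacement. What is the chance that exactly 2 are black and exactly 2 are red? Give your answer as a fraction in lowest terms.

Unordered draws without replacement: count favorable combinations over C(14,4).
Favorable = C(3,2) · C(7,2) · C(4,0) = 63; total = C(14,4) = 1001.
P = 63/1001 = 9/143 ≈ 0.0629.

9/143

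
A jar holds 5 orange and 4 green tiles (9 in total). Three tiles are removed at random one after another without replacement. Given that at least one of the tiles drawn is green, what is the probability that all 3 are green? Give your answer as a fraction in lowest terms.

2/37

P(all 3 green) = C(4,3)/C(9,3) = 1/21; P(at least one green) = 1 − C(5,3)/C(9,3) = 37/42.
Since 'all 3 green' ⊆ 'at least one green', P(all 3 | at least one) = 1/21 / 37/42 = 2/37 ≈ 0.0541.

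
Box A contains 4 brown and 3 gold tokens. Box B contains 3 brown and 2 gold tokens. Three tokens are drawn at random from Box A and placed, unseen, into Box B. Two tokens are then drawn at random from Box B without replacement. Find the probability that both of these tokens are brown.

Condition on how many of the transferred tokens are brown (from Box A: 4 brown of 7; then Box B has 8 total).
  0 brown: C(4,0)C(3,3)/C(7,3) = 1/35; then P = C(3,2)/C(8,2) = 3/28
  1 brown: C(4,1)C(3,2)/C(7,3) = 12/35; then P = C(4,2)/C(8,2) = 3/14
  2 brown: C(4,2)C(3,1)/C(7,3) = 18/35; then P = C(5,2)/C(8,2) = 5/14
  3 brown: C(4,3)C(3,0)/C(7,3) = 4/35; then P = C(6,2)/C(8,2) = 15/28
P(both brown) = 9/28 ≈ 0.3214.

9/28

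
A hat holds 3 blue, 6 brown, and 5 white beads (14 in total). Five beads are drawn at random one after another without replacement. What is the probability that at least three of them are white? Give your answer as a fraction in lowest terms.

Sum the hypergeometric tail for j = 3,…,5 white beads.
Favorable = C(5,3)·C(9,2) + C(5,4)·C(9,1) + C(5,5)·C(9,0) = 406; total = C(14,5) = 2002.
P = 406/2002 = 29/143 ≈ 0.2028.

29/143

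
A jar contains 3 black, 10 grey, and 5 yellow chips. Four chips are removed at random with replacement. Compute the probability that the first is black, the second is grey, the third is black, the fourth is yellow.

25/5832

Multiply the conditional probability of each draw in order, with replacement (the composition resets each draw).
P = (3/18) · (10/18) · (3/18) · (5/18) = 25/5832 ≈ 0.0043.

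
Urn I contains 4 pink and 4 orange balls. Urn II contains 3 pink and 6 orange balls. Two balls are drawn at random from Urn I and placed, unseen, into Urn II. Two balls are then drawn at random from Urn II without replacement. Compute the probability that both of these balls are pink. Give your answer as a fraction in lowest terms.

87/770

Condition on how many of the transferred balls are pink (from Urn I: 4 pink of 8; then Urn II has 11 total).
  0 pink: C(4,0)C(4,2)/C(8,2) = 3/14; then P = C(3,2)/C(11,2) = 3/55
  1 pink: C(4,1)C(4,1)/C(8,2) = 4/7; then P = C(4,2)/C(11,2) = 6/55
  2 pink: C(4,2)C(4,0)/C(8,2) = 3/14; then P = C(5,2)/C(11,2) = 2/11
P(both pink) = 87/770 ≈ 0.1130.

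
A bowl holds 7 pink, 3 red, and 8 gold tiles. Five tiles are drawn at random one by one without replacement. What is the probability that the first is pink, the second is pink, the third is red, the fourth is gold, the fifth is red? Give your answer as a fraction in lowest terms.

1/510

Multiply the conditional probability of each draw in order, without replacement, so each draw removes one from its color and from the total.
P = (7/18) · (6/17) · (3/16) · (8/15) · (2/14) = 1/510 ≈ 0.0020.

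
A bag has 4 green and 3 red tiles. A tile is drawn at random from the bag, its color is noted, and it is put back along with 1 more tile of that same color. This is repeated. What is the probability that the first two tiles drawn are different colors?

3/7

Either green then red, or red then green; after the first draw the total is 8.
P = (4/7)·(3/8) + (3/7)·(4/8) = 3/7 ≈ 0.4286.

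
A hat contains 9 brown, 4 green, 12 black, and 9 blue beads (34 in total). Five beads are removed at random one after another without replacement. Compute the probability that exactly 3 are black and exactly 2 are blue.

15/527

Unordered draws without replacement: count favorable combinations over C(34,5).
Favorable = C(9,0) · C(4,0) · C(12,3) · C(9,2) = 7920; total = C(34,5) = 278256.
P = 7920/278256 = 15/527 ≈ 0.0285.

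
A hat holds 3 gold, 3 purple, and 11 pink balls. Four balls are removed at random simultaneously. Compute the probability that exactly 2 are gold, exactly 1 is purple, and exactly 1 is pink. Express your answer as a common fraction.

Unordered draws without replacement: count favorable combinations over C(17,4).
Favorable = C(3,2) · C(3,1) · C(11,1) = 99; total = C(17,4) = 2380.
P = 99/2380 = 99/2380 ≈ 0.0416.

99/2380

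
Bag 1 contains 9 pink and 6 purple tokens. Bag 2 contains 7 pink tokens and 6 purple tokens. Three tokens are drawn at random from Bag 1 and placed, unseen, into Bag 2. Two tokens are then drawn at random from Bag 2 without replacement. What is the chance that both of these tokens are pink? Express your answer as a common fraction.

101/350

Condition on how many of the transferred tokens are pink (from Bag 1: 9 pink of 15; then Bag 2 has 16 total).
  0 pink: C(9,0)C(6,3)/C(15,3) = 4/91; then P = C(7,2)/C(16,2) = 7/40
  1 pink: C(9,1)C(6,2)/C(15,3) = 27/91; then P = C(8,2)/C(16,2) = 7/30
  2 pink: C(9,2)C(6,1)/C(15,3) = 216/455; then P = C(9,2)/C(16,2) = 3/10
  3 pink: C(9,3)C(6,0)/C(15,3) = 12/65; then P = C(10,2)/C(16,2) = 3/8
P(both pink) = 101/350 ≈ 0.2886.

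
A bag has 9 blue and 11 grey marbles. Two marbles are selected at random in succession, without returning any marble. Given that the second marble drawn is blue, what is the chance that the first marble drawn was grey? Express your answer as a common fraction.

P(first=grey and the second marble drawn is blue) = (11/20)·(9/19) = 99/380.
P(the second marble drawn is blue) = Σ over first color = 18/95 + 99/380 = 9/20.
By Bayes, P(first=grey | the second marble drawn is blue) = 99/380 / 9/20 = 11/19 ≈ 0.5789.

11/19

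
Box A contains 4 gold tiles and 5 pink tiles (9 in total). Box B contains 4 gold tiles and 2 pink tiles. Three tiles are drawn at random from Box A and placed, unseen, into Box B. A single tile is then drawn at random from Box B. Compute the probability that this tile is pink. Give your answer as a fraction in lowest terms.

Condition on how many of the transferred tiles are pink (from Box A: 5 pink of 9; then Box B has 9 total).
  0 pink: C(5,0)C(4,3)/C(9,3) = 1/21; then P = 2/9
  1 pink: C(5,1)C(4,2)/C(9,3) = 5/14; then P = 3/9
  2 pink: C(5,2)C(4,1)/C(9,3) = 10/21; then P = 4/9
  3 pink: C(5,3)C(4,0)/C(9,3) = 5/42; then P = 5/9
P(pink from Box B) = 11/27 ≈ 0.4074.

11/27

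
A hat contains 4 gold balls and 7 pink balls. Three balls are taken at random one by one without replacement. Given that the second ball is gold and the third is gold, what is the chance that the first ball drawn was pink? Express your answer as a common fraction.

7/9

P(first=pink and the second ball is gold and the third is gold) = (7/11)·(4/10)·(3/9) = 14/165.
P(E) = Σ over first color = 4/165 + 14/165 = 6/55.
By Bayes, P(first=pink | E) = 14/165 / 6/55 = 7/9 ≈ 0.7778.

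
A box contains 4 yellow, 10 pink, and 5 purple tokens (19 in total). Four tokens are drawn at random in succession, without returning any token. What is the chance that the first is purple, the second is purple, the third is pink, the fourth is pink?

Multiply the conditional probability of each draw in order, without replacement, so each draw removes one from its color and from the total.
P = (5/19) · (4/18) · (10/17) · (9/16) = 25/1292 ≈ 0.0193.

25/1292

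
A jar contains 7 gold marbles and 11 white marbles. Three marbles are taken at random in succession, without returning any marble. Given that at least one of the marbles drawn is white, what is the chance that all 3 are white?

P(all 3 white) = C(11,3)/C(18,3) = 55/272; P(at least one white) = 1 − C(7,3)/C(18,3) = 781/816.
Since 'all 3 white' ⊆ 'at least one white', P(all 3 | at least one) = 55/272 / 781/816 = 15/71 ≈ 0.2113.

15/71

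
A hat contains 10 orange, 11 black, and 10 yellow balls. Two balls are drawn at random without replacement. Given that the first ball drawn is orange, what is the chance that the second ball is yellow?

After removing 1 orange, the hat has 10 yellow out of 30 remaining.
P(second is yellow | given) = 10/30 = 1/3 ≈ 0.3333.

1/3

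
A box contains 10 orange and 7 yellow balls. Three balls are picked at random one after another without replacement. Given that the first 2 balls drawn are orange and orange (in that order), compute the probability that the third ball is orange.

After removing 2 orange, the box has 8 orange out of 15 remaining.
P(third is orange | given) = 8/15 ≈ 0.5333.

8/15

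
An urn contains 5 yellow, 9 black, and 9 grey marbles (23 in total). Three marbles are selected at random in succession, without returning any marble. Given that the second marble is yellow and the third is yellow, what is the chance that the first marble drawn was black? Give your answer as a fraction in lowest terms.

3/7

P(first=black and the second marble is yellow and the third is yellow) = (9/23)·(5/22)·(4/21) = 30/1771.
P(E) = Σ over first color = 10/1771 + 30/1771 + 30/1771 = 10/253.
By Bayes, P(first=black | E) = 30/1771 / 10/253 = 3/7 ≈ 0.4286.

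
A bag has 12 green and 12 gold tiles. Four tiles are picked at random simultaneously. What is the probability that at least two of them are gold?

227/322

Sum the hypergeometric tail for j = 2,…,4 gold tiles.
Favorable = C(12,2)·C(12,2) + C(12,3)·C(12,1) + C(12,4)·C(12,0) = 7491; total = C(24,4) = 10626.
P = 7491/10626 = 227/322 ≈ 0.7050.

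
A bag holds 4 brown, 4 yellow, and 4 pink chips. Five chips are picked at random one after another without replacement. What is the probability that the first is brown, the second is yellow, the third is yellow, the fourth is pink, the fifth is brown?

Multiply the conditional probability of each draw in order, without replacement, so each draw removes one from its color and from the total.
P = (4/12) · (4/11) · (3/10) · (4/9) · (3/8) = 1/165 ≈ 0.0061.

1/165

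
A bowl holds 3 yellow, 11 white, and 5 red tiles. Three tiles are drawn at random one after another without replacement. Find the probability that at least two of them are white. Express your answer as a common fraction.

605/969

Sum the hypergeometric tail for j = 2,…,3 white tiles.
Favorable = C(11,2)·C(8,1) + C(11,3)·C(8,0) = 605; total = C(19,3) = 969.
P = 605/969 = 605/969 ≈ 0.6244.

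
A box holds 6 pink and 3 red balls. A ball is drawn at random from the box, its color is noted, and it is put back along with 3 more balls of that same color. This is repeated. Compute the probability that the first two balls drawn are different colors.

1/3

Either pink then red, or red then pink; after the first draw the total is 12.
P = (6/9)·(3/12) + (3/9)·(6/12) = 1/3 ≈ 0.3333.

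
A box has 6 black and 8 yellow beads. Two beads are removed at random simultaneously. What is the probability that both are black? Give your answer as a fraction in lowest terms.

Unordered draws without replacement: count favorable combinations over C(14,2).
Favorable = C(6,2) · C(8,0) = 15; total = C(14,2) = 91.
P = 15/91 = 15/91 ≈ 0.1648.

15/91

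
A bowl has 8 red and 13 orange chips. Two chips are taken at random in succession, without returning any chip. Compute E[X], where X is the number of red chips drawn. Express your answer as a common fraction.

16/21

By linearity of expectation, E[X] = Σ P(draw i is red); by symmetry each draw (even without replacement) has P(red) = 8/21.
E[X] = 2 · 8/21 = 16/21 ≈ 0.7619.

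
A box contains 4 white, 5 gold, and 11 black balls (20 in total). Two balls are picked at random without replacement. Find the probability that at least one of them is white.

Use the complement: P(at least one white) = 1 − P(no white).
P(none) = C(16,2)/C(20,2) = 120/190.
So P = 1 − 120/190 = 7/19 ≈ 0.3684.

7/19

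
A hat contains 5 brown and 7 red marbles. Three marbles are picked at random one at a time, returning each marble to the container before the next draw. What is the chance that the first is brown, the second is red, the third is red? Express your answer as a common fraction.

245/1728

Multiply the conditional probability of each draw in order, with replacement (the composition resets each draw).
P = (5/12) · (7/12) · (7/12) = 245/1728 ≈ 0.1418.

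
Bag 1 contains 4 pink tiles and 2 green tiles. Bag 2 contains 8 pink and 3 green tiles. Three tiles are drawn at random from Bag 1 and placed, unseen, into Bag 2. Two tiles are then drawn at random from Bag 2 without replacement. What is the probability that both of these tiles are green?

31/455

Condition on how many of the transferred tiles are green (from Bag 1: 2 green of 6; then Bag 2 has 14 total).
  0 green: C(2,0)C(4,3)/C(6,3) = 1/5; then P = C(3,2)/C(14,2) = 3/91
  1 green: C(2,1)C(4,2)/C(6,3) = 3/5; then P = C(4,2)/C(14,2) = 6/91
  2 green: C(2,2)C(4,1)/C(6,3) = 1/5; then P = C(5,2)/C(14,2) = 10/91
P(both green) = 31/455 ≈ 0.0681.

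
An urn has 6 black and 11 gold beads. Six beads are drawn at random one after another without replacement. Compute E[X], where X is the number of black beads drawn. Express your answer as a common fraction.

36/17

By linearity of expectation, E[X] = Σ P(draw i is black); by symmetry each draw (even without replacement) has P(black) = 6/17.
E[X] = 6 · 6/17 = 36/17 ≈ 2.1176.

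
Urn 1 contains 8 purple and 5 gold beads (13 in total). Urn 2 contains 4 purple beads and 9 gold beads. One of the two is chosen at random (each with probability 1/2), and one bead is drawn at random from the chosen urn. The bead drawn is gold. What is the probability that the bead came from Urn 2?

9/14

P(gold | Urn 1) = 5/13; P(gold | Urn 2) = 9/13.
P(gold) = 1/2·5/13 + 1/2·9/13 = 7/13.
By Bayes' rule, P(Urn 2 | gold) = 9/26 / 7/13 = 9/14 ≈ 0.6429.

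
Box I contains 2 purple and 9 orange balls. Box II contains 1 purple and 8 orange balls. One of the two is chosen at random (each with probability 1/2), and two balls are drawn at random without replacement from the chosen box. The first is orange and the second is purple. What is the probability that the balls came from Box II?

55/136

P(E | Box I) = 9/55; P(E | Box II) = 1/9.
P(E) = 1/2·9/55 + 1/2·1/9 = 68/495.
By Bayes' rule, P(Box II | E) = 1/18 / 68/495 = 55/136 ≈ 0.4044.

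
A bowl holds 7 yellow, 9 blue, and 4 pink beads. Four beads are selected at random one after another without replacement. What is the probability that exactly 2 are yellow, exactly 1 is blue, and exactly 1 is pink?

252/1615

Unordered draws without replacement: count favorable combinations over C(20,4).
Favorable = C(7,2) · C(9,1) · C(4,1) = 756; total = C(20,4) = 4845.
P = 756/4845 = 252/1615 ≈ 0.1560.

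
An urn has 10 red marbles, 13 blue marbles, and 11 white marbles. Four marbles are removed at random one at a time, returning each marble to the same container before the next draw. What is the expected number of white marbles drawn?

22/17

By linearity of expectation, E[X] = Σ P(draw i is white); each independent draw has P(white) = 11/34.
E[X] = 4 · 11/34 = 22/17 ≈ 1.2941.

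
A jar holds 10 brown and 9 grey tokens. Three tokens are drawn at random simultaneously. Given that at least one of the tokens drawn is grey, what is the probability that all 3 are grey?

P(all 3 grey) = C(9,3)/C(19,3) = 28/323; P(at least one grey) = 1 − C(10,3)/C(19,3) = 283/323.
Since 'all 3 grey' ⊆ 'at least one grey', P(all 3 | at least one) = 28/323 / 283/323 = 28/283 ≈ 0.0989.

28/283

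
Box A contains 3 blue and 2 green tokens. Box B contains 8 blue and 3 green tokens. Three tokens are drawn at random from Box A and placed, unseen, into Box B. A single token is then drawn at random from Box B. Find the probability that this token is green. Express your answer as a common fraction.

3/10

Condition on how many of the transferred tokens are green (from Box A: 2 green of 5; then Box B has 14 total).
  0 green: C(2,0)C(3,3)/C(5,3) = 1/10; then P = 3/14
  1 green: C(2,1)C(3,2)/C(5,3) = 3/5; then P = 4/14
  2 green: C(2,2)C(3,1)/C(5,3) = 3/10; then P = 5/14
P(green from Box B) = 3/10 ≈ 0.3000.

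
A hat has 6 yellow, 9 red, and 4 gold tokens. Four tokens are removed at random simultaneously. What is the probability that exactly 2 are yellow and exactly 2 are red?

45/323

Unordered draws without replacement: count favorable combinations over C(19,4).
Favorable = C(6,2) · C(9,2) · C(4,0) = 540; total = C(19,4) = 3876.
P = 540/3876 = 45/323 ≈ 0.1393.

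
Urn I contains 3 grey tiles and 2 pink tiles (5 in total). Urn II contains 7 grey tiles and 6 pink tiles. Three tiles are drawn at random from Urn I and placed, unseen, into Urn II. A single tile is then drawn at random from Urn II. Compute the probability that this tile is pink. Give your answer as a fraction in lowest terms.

9/20

Condition on how many of the transferred tiles are pink (from Urn I: 2 pink of 5; then Urn II has 16 total).
  0 pink: C(2,0)C(3,3)/C(5,3) = 1/10; then P = 6/16
  1 pink: C(2,1)C(3,2)/C(5,3) = 3/5; then P = 7/16
  2 pink: C(2,2)C(3,1)/C(5,3) = 3/10; then P = 8/16
P(pink from Urn II) = 9/20 ≈ 0.4500.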